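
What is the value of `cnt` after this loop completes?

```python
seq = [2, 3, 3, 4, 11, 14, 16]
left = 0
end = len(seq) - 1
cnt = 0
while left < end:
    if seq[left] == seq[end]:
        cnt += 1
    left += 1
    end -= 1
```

Count matching pairs from ends
`cnt` takes the values: 0

Answer: 0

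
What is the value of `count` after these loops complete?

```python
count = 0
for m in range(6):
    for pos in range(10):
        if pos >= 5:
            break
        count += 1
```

Inner breaks at 5, outer runs 6 times
`count` takes the values: 0 → 1 → 2 → 3 → 4 → 5 → 6 → 7 → 8 → 9 → 10 → 11 → 12 → 13 → 14 → 15 → 16 → 17 → 18 → 19 → 20 → 21 → 22 → 23 → 24 → 25 → 26 → 27 → 28 → 29 → 30

Answer: 30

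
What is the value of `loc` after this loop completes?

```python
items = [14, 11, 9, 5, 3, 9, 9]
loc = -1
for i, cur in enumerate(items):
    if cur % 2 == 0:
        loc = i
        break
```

First even number index in [14, 11, 9, 5, 3, 9, 9]
`loc` takes the values: -1 → 0

Answer: 0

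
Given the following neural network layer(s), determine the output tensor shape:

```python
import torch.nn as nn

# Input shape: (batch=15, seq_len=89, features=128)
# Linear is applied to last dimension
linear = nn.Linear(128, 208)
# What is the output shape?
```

Input: (15, 89, 128) -> Output: (15, 89, 208)

Answer: (15, 89, 208)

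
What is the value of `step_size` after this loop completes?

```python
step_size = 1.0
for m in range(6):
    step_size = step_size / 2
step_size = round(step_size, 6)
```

Halving LR 6 times: 1 / 2^6
`step_size` takes the values: 1.0 → 0.5 → 0.25 → 0.125 → 0.0625 → 0.03125 → 0.015625

Answer: 0.015625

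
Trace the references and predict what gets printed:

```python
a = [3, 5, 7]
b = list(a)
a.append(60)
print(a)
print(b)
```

Key concept: list() constructor creates copy.
Step by step:
`a = [3, 5, 7]` → a = [3, 5, 7]
`b = list(a)` → b = [3, 5, 7]
`a.append(60)` → a = [3, 5, 7, 60]
`print(a)` → prints [3, 5, 7, 60]
`print(b)` → prints [3, 5, 7]

Answer:
[3, 5, 7, 60]
[3, 5, 7]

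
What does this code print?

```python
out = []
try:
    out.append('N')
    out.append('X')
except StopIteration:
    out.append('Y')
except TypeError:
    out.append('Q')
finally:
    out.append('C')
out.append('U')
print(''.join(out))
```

Execution trace: 'N' (try body) → 'X' (try body, no exception) → 'C' (finally) → 'U' (after the try/except). Output: NXCU

Answer: NXCU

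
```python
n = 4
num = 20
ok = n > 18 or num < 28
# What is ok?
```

Trace:
`n = 4` → n = 4
`num = 20` → num = 20
`ok = n > 18 or num < 28` → ok = True
So ok = True

Answer: True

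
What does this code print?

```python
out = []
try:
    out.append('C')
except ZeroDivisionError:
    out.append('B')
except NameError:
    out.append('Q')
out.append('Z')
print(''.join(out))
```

Execution trace: 'C' (try body, no exception) → 'Z' (after the try/except). Output: CZ

Answer: CZ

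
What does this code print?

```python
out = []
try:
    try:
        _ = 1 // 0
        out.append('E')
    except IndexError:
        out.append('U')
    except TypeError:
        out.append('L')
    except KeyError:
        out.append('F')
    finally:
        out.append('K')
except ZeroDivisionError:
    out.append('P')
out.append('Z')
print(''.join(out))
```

Execution trace: 'K' (finally) → 'P' (outer except ZeroDivisionError) → 'Z' (after the try/except). Output: KPZ

Answer: KPZ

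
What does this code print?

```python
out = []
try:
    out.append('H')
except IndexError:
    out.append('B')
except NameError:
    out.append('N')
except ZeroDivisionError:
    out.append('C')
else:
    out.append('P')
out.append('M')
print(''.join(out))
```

Execution trace: 'H' (try body, no exception) → 'P' (else) → 'M' (after the try/except). Output: HPM

Answer: HPM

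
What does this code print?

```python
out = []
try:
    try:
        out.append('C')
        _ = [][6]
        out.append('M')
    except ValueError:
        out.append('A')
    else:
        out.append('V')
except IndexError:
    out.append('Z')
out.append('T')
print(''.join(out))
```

Execution trace: 'C' (try body) → 'Z' (outer except IndexError) → 'T' (after the try/except). Output: CZT

Answer: CZT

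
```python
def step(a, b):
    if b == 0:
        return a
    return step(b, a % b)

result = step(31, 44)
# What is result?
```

step(31, 44) -> step(44, 31) -> step(31, 13) -> step(13, 5) -> step(5, 3) -> step(3, 2) -> step(2, 1) -> step(1, 0) -> 1

Answer: 1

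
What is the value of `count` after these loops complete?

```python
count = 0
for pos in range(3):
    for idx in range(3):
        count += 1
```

3 * 3 = 9
`count` takes the values: 0 → 1 → 2 → 3 → 4 → 5 → 6 → 7 → 8 → 9

Answer: 9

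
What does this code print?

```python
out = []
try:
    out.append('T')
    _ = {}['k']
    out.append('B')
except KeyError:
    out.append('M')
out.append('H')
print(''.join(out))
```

Execution trace: 'T' (try body) → 'M' (except KeyError) → 'H' (after the try/except). Output: TMH

Answer: TMH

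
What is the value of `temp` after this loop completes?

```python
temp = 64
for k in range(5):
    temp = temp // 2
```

Halve 5 times: 64 // 2^5 = 2
`temp` takes the values: 64 → 32 → 16 → 8 → 4 → 2

Answer: 2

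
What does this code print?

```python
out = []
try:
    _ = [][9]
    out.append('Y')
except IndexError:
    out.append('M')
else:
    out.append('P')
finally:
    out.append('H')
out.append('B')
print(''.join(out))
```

Execution trace: 'M' (except IndexError) → 'H' (finally) → 'B' (after the try/except). Output: MHB

Answer: MHB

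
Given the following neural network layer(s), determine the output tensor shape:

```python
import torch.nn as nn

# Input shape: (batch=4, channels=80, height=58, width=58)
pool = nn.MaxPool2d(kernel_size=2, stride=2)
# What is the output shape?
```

Input: (4, 80, 58, 58) -> Output: (4, 80, 29, 29)

Answer: (4, 80, 29, 29)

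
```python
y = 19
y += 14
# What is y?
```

Trace:
`y = 19` → y = 19
`y += 14` → y = 33
So y = 33

Answer: 33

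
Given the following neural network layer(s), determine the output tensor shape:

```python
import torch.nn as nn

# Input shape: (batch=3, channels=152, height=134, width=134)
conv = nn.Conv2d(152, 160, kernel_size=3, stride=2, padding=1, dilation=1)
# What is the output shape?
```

Input: (3, 152, 134, 134) -> Output: (3, 160, 67, 67)

Answer: (3, 160, 67, 67)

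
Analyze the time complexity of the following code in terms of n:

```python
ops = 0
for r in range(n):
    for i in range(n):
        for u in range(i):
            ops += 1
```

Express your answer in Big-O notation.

Each loop level contributes: n × n × n. Multiplying the contributions gives O(n^3).

Answer: O(n^3)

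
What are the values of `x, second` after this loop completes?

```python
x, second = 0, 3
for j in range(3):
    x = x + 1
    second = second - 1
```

x goes 0→3, second goes 3→0
`x, second` takes the values: (0, 3) → (1, 3) → (1, 2) → (2, 2) → (2, 1) → (3, 1) → (3, 0)

Answer: 3, 0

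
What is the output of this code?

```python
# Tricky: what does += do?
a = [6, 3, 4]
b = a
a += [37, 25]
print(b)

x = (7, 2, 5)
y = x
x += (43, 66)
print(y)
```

Key concept: += behavior differs for mutable vs immutable.
Step by step:
`a = [6, 3, 4]` → a = [6, 3, 4]
`b = a` → b = [6, 3, 4] (same object as a)
`a += [37, 25]` → a = [6, 3, 4, 37, 25] (same object as b); b = [6, 3, 4, 37, 25] (same object as a)
`print(b)` → prints [6, 3, 4, 37, 25]
`x = (7, 2, 5)` → x = (7, 2, 5)
`y = x` → y = (7, 2, 5)
`x += (43, 66)` → x = (7, 2, 5, 43, 66)
`print(y)` → prints (7, 2, 5)

Answer:
[6, 3, 4, 37, 25]
(7, 2, 5)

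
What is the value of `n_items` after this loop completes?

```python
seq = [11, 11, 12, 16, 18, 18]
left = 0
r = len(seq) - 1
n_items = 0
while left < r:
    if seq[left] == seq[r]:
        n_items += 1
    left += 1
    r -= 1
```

Count matching pairs from ends
`n_items` takes the values: 0

Answer: 0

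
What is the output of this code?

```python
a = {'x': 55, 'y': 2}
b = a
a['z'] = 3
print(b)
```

Key concept: dict aliasing.
Step by step:
`a = {'x': 55, 'y': 2}` → a = {'x': 55, 'y': 2}
`b = a` → b = {'x': 55, 'y': 2} (same object as a)
`a['z'] = 3` → a = {'x': 55, 'y': 2, 'z': 3} (same object as b); b = {'x': 55, 'y': 2, 'z': 3} (same object as a)
`print(b)` → prints {'x': 55, 'y': 2, 'z': 3}

Answer: {'x': 55, 'y': 2, 'z': 3}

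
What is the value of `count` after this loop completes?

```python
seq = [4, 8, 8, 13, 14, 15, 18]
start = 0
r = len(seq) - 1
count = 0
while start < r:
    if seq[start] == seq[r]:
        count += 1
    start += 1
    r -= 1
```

Count matching pairs from ends
`count` takes the values: 0

Answer: 0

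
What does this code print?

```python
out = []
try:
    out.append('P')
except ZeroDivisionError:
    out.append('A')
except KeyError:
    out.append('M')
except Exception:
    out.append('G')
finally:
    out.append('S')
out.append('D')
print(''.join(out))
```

Execution trace: 'P' (try body, no exception) → 'S' (finally) → 'D' (after the try/except). Output: PSD

Answer: PSD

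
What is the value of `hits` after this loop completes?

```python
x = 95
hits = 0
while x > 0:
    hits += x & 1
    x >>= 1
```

Count set bits in 95 (binary: 0b1011111)
`hits` takes the values: 0 → 1 → 2 → 3 → 4 → 5 → 6

Answer: 6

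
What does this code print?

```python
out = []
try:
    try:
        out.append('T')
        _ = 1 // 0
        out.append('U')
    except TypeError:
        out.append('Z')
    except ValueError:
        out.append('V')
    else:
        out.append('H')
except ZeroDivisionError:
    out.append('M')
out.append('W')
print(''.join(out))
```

Execution trace: 'T' (try body) → 'M' (outer except ZeroDivisionError) → 'W' (after the try/except). Output: TMW

Answer: TMW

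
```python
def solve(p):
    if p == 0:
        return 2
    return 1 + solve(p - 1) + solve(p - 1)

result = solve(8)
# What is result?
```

solve(p) = 1 + 2·solve(p-1), solve(0)=2. Closed form: (2+1)·2^8 - 1 = 767.

Answer: 767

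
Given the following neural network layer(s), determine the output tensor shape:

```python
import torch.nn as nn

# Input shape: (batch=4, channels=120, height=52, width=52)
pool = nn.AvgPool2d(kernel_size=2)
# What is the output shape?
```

Input: (4, 120, 52, 52) -> Output: (4, 120, 26, 26)

Answer: (4, 120, 26, 26)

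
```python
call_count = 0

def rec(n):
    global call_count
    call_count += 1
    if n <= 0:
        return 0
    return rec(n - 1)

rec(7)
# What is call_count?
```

Linear recursion stepping by 1: 8 calls from n=7 down to ≤0.

Answer: 8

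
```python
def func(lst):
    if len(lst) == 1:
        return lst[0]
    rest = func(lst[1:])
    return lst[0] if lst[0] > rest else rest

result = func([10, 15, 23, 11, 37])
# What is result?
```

Recursive max over [10, 15, 23, 11, 37] = 37

Answer: 37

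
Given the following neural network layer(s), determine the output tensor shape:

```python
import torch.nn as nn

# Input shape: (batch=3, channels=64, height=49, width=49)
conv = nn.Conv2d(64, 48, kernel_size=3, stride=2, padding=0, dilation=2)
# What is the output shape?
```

Input: (3, 64, 49, 49) -> Output: (3, 48, 23, 23)

Answer: (3, 48, 23, 23)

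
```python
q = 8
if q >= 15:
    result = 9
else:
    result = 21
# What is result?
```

Trace:
`q = 8` → q = 8
`if q >= 15: ...` → q >= 15 is False, take else branch → result = 21
So result = 21

Answer: 21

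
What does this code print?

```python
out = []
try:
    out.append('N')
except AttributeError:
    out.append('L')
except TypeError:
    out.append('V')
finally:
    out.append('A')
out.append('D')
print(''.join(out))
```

Execution trace: 'N' (try body, no exception) → 'A' (finally) → 'D' (after the try/except). Output: NAD

Answer: NAD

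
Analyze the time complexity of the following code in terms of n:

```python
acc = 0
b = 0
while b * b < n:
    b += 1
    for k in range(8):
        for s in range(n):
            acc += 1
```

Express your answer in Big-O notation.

Each loop level contributes: √n × 1 × n. Multiplying the contributions gives O(n√n).

Answer: O(n√n)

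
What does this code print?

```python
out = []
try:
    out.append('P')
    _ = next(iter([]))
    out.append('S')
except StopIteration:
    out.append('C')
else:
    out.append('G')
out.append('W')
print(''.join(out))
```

Execution trace: 'P' (try body) → 'C' (except StopIteration) → 'W' (after the try/except). Output: PCW

Answer: PCW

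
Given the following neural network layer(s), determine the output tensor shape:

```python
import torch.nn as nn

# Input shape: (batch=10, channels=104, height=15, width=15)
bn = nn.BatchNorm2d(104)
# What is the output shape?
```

Input: (10, 104, 15, 15) -> Output: (10, 104, 15, 15)

Answer: (10, 104, 15, 15)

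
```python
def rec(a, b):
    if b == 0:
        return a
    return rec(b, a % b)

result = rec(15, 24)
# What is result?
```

rec(15, 24) -> rec(24, 15) -> rec(15, 9) -> rec(9, 6) -> rec(6, 3) -> rec(3, 0) -> 3

Answer: 3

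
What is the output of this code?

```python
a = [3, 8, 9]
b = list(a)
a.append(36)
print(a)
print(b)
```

Key concept: list() constructor creates copy.
Step by step:
`a = [3, 8, 9]` → a = [3, 8, 9]
`b = list(a)` → b = [3, 8, 9]
`a.append(36)` → a = [3, 8, 9, 36]
`print(a)` → prints [3, 8, 9, 36]
`print(b)` → prints [3, 8, 9]

Answer:
[3, 8, 9, 36]
[3, 8, 9]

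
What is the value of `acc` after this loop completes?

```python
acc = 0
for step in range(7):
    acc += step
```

Sum of 0 to 6 = 21
`acc` takes the values: 0 → 1 → 3 → 6 → 10 → 15 → 21

Answer: 21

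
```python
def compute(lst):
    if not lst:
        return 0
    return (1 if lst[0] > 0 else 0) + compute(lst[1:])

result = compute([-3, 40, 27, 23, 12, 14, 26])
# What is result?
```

Count of positive elements in [-3, 40, 27, 23, 12, 14, 26] = 6

Answer: 6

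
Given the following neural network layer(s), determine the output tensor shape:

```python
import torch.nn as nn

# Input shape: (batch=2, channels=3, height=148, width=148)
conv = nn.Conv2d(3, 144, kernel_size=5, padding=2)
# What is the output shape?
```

Input: (2, 3, 148, 148) -> Output: (2, 144, 148, 148)

Answer: (2, 144, 148, 148)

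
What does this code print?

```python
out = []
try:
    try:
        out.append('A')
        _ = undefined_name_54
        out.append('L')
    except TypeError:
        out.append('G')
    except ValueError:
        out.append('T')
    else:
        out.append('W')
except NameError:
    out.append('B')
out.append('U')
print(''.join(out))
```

Execution trace: 'A' (inner try body) → 'B' (outer except NameError) → 'U' (after the try/except). Output: ABU

Answer: ABU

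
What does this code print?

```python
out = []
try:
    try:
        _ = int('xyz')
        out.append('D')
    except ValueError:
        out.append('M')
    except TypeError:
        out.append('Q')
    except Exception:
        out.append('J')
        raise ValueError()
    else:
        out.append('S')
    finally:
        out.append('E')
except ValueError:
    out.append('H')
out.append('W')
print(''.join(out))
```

Execution trace: 'M' (except ValueError) → 'E' (finally) → 'W' (after the try/except). Output: MEW

Answer: MEW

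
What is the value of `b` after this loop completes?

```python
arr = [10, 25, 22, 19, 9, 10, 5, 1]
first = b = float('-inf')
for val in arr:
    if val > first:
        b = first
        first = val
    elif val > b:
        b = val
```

Second largest (with repeats) in [10, 25, 22, 19, 9, 10, 5, 1]
`b` takes the values: -inf → 10 → 22

Answer: 22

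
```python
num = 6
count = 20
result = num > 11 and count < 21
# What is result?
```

Trace:
`num = 6` → num = 6
`count = 20` → count = 20
`result = num > 11 and count < 21` → result = False
So result = False

Answer: False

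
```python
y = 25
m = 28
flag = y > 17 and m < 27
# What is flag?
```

Trace:
`y = 25` → y = 25
`m = 28` → m = 28
`flag = y > 17 and m < 27` → flag = False
So flag = False

Answer: False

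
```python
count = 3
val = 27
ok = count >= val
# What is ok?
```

Trace:
`count = 3` → count = 3
`val = 27` → val = 27
`ok = count >= val` → ok = False
So ok = False

Answer: False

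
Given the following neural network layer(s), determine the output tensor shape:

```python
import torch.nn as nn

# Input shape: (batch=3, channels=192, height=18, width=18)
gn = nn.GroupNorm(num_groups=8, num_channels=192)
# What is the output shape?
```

Input: (3, 192, 18, 18) -> Output: (3, 192, 18, 18)

Answer: (3, 192, 18, 18)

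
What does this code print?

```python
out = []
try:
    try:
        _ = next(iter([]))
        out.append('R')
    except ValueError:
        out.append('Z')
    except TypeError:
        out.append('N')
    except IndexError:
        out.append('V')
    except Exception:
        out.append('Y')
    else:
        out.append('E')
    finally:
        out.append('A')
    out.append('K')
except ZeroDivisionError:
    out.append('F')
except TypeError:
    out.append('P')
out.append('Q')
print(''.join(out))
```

Execution trace: 'Y' (inner except Exception) → 'A' (inner finally) → 'K' (try body, no exception) → 'Q' (after the try/except). Output: YAKQ

Answer: YAKQ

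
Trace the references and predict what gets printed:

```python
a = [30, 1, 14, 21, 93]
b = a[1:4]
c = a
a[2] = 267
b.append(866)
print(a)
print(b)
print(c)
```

Key concept: slice vs alias.
Step by step:
`a = [30, 1, 14, 21, 93]` → a = [30, 1, 14, 21, 93]
`b = a[1:4]` → b = [1, 14, 21]
`c = a` → c = [30, 1, 14, 21, 93] (same object as a)
`a[2] = 267` → a = [30, 1, 267, 21, 93] (same object as c); c = [30, 1, 267, 21, 93] (same object as a)
`b.append(866)` → b = [1, 14, 21, 866]
`print(a)` → prints [30, 1, 267, 21, 93]
`print(b)` → prints [1, 14, 21, 866]
`print(c)` → prints [30, 1, 267, 21, 93]

Answer:
[30, 1, 267, 21, 93]
[1, 14, 21, 866]
[30, 1, 267, 21, 93]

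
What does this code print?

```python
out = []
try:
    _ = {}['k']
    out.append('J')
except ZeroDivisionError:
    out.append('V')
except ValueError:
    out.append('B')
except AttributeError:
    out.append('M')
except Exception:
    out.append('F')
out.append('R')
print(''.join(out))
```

Execution trace: 'F' (except Exception) → 'R' (after the try/except). Output: FR

Answer: FR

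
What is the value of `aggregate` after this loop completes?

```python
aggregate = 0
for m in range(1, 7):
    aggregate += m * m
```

Sum of squares 1² to 6² = 91
`aggregate` takes the values: 0 → 1 → 5 → 14 → 30 → 55 → 91

Answer: 91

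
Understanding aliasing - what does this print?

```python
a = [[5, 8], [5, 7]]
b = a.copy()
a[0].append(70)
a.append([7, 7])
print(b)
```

Key concept: shallow copy with nested lists.
Step by step:
`a = [[5, 8], [5, 7]]` → a = [[5, 8], [5, 7]]
`b = a.copy()` → b = [[5, 8], [5, 7]]
`a[0].append(70)` → a = [[5, 8, 70], [5, 7]]; b = [[5, 8, 70], [5, 7]]
`a.append([7, 7])` → a = [[5, 8, 70], [5, 7], [7, 7]]
`print(b)` → prints [[5, 8, 70], [5, 7]]

Answer: [[5, 8, 70], [5, 7]]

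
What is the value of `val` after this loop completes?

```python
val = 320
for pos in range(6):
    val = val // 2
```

Halve 6 times: 320 // 2^6 = 5
`val` takes the values: 320 → 160 → 80 → 40 → 20 → 10 → 5

Answer: 5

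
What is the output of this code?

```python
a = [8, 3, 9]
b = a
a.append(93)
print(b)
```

Key concept: basic list aliasing.
Step by step:
`a = [8, 3, 9]` → a = [8, 3, 9]
`b = a` → b = [8, 3, 9] (same object as a)
`a.append(93)` → a = [8, 3, 9, 93] (same object as b); b = [8, 3, 9, 93] (same object as a)
`print(b)` → prints [8, 3, 9, 93]

Answer: [8, 3, 9, 93]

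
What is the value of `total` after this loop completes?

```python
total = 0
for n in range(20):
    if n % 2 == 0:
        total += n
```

Sum of even numbers 0 to 19
`total` takes the values: 0 → 2 → 6 → 12 → 20 → 30 → 42 → 56 → 72 → 90

Answer: 90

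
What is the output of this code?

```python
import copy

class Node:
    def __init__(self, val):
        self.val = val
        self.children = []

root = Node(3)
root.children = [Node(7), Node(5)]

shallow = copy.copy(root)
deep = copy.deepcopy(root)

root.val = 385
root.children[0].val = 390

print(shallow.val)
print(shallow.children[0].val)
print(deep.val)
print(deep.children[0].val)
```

Key concept: deep copy with custom objects.
Step by step:
`root = Node(3)` → root = Node(val=3, children=[])
`root.children = [Node(7), Node(5)]` → root = Node(val=3, children=[Node(val=7, children=[]), Node(val=5, children=[])])
`shallow = copy.copy(root)` → shallow = Node(val=3, children=[Node(val=7, children=[]), Node(val=5, children=[])])
`deep = copy.deepcopy(root)` → deep = Node(val=3, children=[Node(val=7, children=[]), Node(val=5, children=[])])
`root.val = 385` → root = Node(val=385, children=[Node(val=7, children=[]), Node(val=5, children=[])])
`root.children[0].val = 390` → root = Node(val=385, children=[Node(val=390, children=[]), Node(val=5, children=[])]); shallow = Node(val=3, children=[Node(val=390, children=[]), Node(val=5, children=[])])
`print(shallow.val)` → prints 3
`print(shallow.children[0].val)` → prints 390
`print(deep.val)` → prints 3
`print(deep.children[0].val)` → prints 7

Answer:
3
390
3
7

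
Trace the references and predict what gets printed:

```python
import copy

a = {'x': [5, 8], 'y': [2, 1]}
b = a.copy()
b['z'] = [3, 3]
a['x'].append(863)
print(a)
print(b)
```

Key concept: shallow copy of dict with mutable values.
Step by step:
`a = {'x': [5, 8], 'y': [2, 1]}` → a = {'x': [5, 8], 'y': [2, 1]}
`b = a.copy()` → b = {'x': [5, 8], 'y': [2, 1]}
`b['z'] = [3, 3]` → b = {'x': [5, 8], 'y': [2, 1], 'z': [3, 3]}
`a['x'].append(863)` → a = {'x': [5, 8, 863], 'y': [2, 1]}; b = {'x': [5, 8, 863], 'y': [2, 1], 'z': [3, 3]}
`print(a)` → prints {'x': [5, 8, 863], 'y': [2, 1]}
`print(b)` → prints {'x': [5, 8, 863], 'y': [2, 1], 'z': [3, 3]}

Answer:
{'x': [5, 8, 863], 'y': [2, 1]}
{'x': [5, 8, 863], 'y': [2, 1], 'z': [3, 3]}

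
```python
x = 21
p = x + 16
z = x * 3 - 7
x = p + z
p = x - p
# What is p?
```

Trace:
`x = 21` → x = 21
`p = x + 16` → p = 37
`z = x * 3 - 7` → z = 56
`x = p + z` → x = 93
`p = x - p` → p = 56
So p = 56

Answer: 56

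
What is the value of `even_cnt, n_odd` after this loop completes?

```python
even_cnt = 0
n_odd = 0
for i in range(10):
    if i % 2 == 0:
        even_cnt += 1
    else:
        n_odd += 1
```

Count evens and odds in range(10)
`even_cnt, n_odd` takes the values: (0, 0) → (1, 0) → (1, 1) → (2, 1) → (2, 2) → (3, 2) → (3, 3) → (4, 3) → (4, 4) → (5, 4) → (5, 5)

Answer: 5, 5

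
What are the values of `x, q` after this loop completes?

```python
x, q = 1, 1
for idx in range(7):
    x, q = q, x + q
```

Fibonacci: after 7 iterations
`x, q` takes the values: (1, 1) → (1, 2) → (2, 3) → (3, 5) → (5, 8) → (8, 13) → (13, 21) → (21, 34)

Answer: 21, 34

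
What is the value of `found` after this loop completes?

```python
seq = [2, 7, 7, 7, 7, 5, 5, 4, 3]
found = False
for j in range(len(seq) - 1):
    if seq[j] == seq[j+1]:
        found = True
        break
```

Check consecutive duplicates in [2, 7, 7, 7, 7, 5, 5, 4, 3]
`found` takes the values: False → True

Answer: True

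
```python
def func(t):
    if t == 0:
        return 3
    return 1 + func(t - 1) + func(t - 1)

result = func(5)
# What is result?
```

func(t) = 1 + 2·func(t-1), func(0)=3. Closed form: (3+1)·2^5 - 1 = 127.

Answer: 127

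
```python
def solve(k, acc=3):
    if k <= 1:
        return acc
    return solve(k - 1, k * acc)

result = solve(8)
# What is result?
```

Accumulator trace (n, acc): (8, 3) -> (7, 24) -> (6, 168) -> (5, 1008) -> (4, 5040) -> (3, 20160) -> (2, 60480) -> (1, 120960) -> return 120960

Answer: 120960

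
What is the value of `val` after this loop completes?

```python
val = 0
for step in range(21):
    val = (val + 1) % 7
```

Increment mod 7, 21 times = 0
`val` takes the values: 0 → 1 → 2 → 3 → 4 → 5 → 6 → 0 → 1 → 2 → 3 → 4 → 5 → 6 → 0 → 1 → 2 → 3 → 4 → 5 → 6 → 0

Answer: 0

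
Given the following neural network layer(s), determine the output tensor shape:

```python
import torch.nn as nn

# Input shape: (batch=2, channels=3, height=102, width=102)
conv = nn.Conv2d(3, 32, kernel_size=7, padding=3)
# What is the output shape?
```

Input: (2, 3, 102, 102) -> Output: (2, 32, 102, 102)

Answer: (2, 32, 102, 102)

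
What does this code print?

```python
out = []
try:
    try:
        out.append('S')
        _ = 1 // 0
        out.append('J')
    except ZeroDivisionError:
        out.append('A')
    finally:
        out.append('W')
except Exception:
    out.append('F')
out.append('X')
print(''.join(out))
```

Execution trace: 'S' (inner try body) → 'A' (inner except ZeroDivisionError) → 'W' (inner finally) → 'X' (after the try/except). Output: SAWX

Answer: SAWX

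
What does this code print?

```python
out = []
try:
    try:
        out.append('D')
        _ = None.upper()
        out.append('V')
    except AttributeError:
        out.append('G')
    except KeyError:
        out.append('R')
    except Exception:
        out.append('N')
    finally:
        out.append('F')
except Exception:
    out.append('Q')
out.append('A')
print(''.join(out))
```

Execution trace: 'D' (inner try body) → 'G' (inner except AttributeError) → 'F' (inner finally) → 'A' (after the try/except). Output: DGFA

Answer: DGFA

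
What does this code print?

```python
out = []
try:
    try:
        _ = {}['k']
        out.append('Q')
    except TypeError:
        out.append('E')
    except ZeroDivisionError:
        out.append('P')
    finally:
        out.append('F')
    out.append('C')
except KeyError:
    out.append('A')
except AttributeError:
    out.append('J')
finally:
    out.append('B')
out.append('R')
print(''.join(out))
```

Execution trace: 'F' (inner finally) → 'A' (except KeyError) → 'B' (finally) → 'R' (after the try/except). Output: FABR

Answer: FABR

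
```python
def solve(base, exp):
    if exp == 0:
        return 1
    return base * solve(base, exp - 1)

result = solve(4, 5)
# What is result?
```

solve(4, 5) = 4 * 4 * 4 * 4 * 4 = 1024

Answer: 1024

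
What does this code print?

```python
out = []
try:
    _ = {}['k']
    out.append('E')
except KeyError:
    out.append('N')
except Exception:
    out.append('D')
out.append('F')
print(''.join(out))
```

Execution trace: 'N' (except KeyError) → 'F' (after the try/except). Output: NF

Answer: NF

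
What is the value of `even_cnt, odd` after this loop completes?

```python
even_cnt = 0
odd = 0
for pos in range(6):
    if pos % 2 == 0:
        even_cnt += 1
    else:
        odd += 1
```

Count evens and odds in range(6)
`even_cnt, odd` takes the values: (0, 0) → (1, 0) → (1, 1) → (2, 1) → (2, 2) → (3, 2) → (3, 3)

Answer: 3, 3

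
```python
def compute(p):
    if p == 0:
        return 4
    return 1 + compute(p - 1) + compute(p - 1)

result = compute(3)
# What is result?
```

compute(p) = 1 + 2·compute(p-1), compute(0)=4. Closed form: (4+1)·2^3 - 1 = 39.

Answer: 39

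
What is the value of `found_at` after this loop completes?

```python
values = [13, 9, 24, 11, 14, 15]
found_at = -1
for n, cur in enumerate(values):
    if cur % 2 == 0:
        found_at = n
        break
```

First even number index in [13, 9, 24, 11, 14, 15]
`found_at` takes the values: -1 → 2

Answer: 2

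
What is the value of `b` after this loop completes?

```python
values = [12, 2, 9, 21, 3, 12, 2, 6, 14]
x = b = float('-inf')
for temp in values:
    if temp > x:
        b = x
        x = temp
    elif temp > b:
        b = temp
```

Second largest (with repeats) in [12, 2, 9, 21, 3, 12, 2, 6, 14]
`b` takes the values: -inf → 2 → 9 → 12 → 14

Answer: 14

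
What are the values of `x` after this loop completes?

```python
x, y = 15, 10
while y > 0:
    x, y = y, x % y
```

GCD of 15 and 10
`x` takes the values: 15 → 10 → 5

Answer: 5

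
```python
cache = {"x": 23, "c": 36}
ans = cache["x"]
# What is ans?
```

Trace:
`cache = {"x": 23, "c": 36}` → cache = {'x': 23, 'c': 36}
`ans = cache["x"]` → ans = 23
So ans = 23

Answer: 23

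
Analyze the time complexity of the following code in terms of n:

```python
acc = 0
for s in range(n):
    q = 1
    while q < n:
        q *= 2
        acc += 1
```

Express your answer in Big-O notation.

Each loop level contributes: n × log n. Multiplying the contributions gives O(n log n).

Answer: O(n log n)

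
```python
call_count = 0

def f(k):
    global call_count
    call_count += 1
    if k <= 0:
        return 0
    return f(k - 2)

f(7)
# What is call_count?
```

Linear recursion stepping by 2: 5 calls from k=7 down to ≤0.

Answer: 5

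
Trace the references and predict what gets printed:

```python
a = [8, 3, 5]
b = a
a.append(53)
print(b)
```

Key concept: basic list aliasing.
Step by step:
`a = [8, 3, 5]` → a = [8, 3, 5]
`b = a` → b = [8, 3, 5] (same object as a)
`a.append(53)` → a = [8, 3, 5, 53] (same object as b); b = [8, 3, 5, 53] (same object as a)
`print(b)` → prints [8, 3, 5, 53]

Answer: [8, 3, 5, 53]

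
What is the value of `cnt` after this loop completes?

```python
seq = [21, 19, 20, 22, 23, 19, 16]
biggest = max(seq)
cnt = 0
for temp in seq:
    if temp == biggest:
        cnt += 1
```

Count of max value 23 in [21, 19, 20, 22, 23, 19, 16]
`cnt` takes the values: 0 → 1

Answer: 1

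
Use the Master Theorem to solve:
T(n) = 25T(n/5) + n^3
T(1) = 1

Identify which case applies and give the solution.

a=25, b=5, f(n)=n^3. log_5(25) = 2. Since c=3 > 2 and the regularity condition holds (25(n/5)^3 = (25/5^3)n^3 with 25/5^3 < 1), Case 3 applies: T(n) = Θ(f(n)) = O(n^3).

Answer: O(n^3) - Case 3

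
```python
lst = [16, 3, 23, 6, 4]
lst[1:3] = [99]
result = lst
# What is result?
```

Trace:
`lst = [16, 3, 23, 6, 4]` → lst = [16, 3, 23, 6, 4]
`lst[1:3] = [99]` → lst = [16, 99, 6, 4]
`result = lst` → result = [16, 99, 6, 4]
So result = [16, 99, 6, 4]

Answer: [16, 99, 6, 4]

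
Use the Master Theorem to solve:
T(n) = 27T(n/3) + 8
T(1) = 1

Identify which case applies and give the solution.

a=27, b=3, f(n)=8. log_3(27) = 3. Since c=0 < 3, Case 1 applies: T(n) = Θ(n^log_b(a)) = O(n^3).

Answer: O(n^3) - Case 1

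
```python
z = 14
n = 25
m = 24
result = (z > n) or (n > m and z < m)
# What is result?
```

Trace:
`z = 14` → z = 14
`n = 25` → n = 25
`m = 24` → m = 24
`result = (z > n) or (n > m and z < m)` → result = True
So result = True

Answer: True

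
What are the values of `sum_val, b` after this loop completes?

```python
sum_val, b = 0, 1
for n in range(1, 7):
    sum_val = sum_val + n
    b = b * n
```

Sum and factorial of 1 to 6
`sum_val, b` takes the values: (0, 1) → (1, 1) → (3, 1) → (3, 2) → (6, 2) → (6, 6) → (10, 6) → (10, 24) → (15, 24) → (15, 120) → (21, 120) → (21, 720)

Answer: 21, 720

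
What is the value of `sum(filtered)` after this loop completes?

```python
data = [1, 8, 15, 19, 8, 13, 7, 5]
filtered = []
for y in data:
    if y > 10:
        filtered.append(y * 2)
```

Sum of doubled values > 10
`filtered` takes the values: [] → [30] → [30, 38] → [30, 38, 26]
So `sum(filtered)` = 94

Answer: 94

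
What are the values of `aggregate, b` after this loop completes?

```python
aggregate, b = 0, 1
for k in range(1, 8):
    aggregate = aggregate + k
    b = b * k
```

Sum and factorial of 1 to 7
`aggregate, b` takes the values: (0, 1) → (1, 1) → (3, 1) → (3, 2) → (6, 2) → (6, 6) → (10, 6) → (10, 24) → (15, 24) → (15, 120) → (21, 120) → (21, 720) → (28, 720) → (28, 5040)

Answer: 28, 5040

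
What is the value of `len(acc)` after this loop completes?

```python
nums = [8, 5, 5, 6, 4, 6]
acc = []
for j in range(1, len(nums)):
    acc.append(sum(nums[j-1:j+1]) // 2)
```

Number of 2-element averages
`acc` takes the values: [] → [6] → [6, 5] → [6, 5, 5] → [6, 5, 5, 5] → [6, 5, 5, 5, 5]
So `len(acc)` = 5

Answer: 5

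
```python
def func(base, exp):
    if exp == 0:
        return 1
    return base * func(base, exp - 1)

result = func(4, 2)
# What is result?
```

func(4, 2) = 4 * 4 = 16

Answer: 16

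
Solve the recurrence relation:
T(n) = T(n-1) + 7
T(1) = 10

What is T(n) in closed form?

Unrolling: T(n) = T(1) + 7·(n-1) = 10 + 7(n-1) = 7n + 3.

Answer: T(n) = 7n + 3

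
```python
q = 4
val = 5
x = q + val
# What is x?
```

Trace:
`q = 4` → q = 4
`val = 5` → val = 5
`x = q + val` → x = 9
So x = 9

Answer: 9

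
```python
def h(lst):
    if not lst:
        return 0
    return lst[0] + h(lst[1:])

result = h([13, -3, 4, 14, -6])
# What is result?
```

13 + (-3) + 4 + 14 + (-6) + 0 = 22

Answer: 22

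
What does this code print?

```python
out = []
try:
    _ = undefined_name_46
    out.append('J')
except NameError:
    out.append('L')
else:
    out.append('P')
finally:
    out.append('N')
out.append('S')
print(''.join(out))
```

Execution trace: 'L' (except NameError) → 'N' (finally) → 'S' (after the try/except). Output: LNS

Answer: LNS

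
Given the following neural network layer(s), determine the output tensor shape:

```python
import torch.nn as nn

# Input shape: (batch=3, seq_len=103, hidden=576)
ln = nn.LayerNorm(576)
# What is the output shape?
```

Input: (3, 103, 576) -> Output: (3, 103, 576)

Answer: (3, 103, 576)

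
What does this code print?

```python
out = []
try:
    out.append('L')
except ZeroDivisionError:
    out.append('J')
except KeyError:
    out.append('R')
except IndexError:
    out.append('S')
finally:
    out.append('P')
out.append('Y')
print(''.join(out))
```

Execution trace: 'L' (try body, no exception) → 'P' (finally) → 'Y' (after the try/except). Output: LPY

Answer: LPY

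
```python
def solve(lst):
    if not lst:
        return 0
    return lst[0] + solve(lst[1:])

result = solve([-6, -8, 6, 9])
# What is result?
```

(-6) + (-8) + 6 + 9 + 0 = 1

Answer: 1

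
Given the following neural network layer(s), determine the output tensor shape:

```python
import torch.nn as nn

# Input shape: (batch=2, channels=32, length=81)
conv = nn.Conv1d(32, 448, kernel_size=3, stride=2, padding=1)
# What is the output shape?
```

Input: (2, 32, 81) -> Output: (2, 448, 41)

Answer: (2, 448, 41)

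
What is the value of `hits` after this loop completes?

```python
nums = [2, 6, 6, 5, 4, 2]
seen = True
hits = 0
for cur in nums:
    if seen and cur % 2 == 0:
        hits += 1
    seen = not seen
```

Count even values at even positions
`hits` takes the values: 0 → 1 → 2 → 3

Answer: 3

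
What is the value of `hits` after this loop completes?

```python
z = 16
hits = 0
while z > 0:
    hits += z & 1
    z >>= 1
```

Count set bits in 16 (binary: 0b10000)
`hits` takes the values: 0 → 1

Answer: 1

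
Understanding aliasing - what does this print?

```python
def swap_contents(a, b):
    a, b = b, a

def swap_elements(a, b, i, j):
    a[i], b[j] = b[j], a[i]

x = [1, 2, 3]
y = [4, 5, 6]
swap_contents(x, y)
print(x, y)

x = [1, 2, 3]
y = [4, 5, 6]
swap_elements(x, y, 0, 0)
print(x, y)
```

Key concept: parameter rebinding vs mutation.
Step by step:
`x = [1, 2, 3]` → x = [1, 2, 3]
`y = [4, 5, 6]` → y = [4, 5, 6]
`swap_contents(x, y)` → no visible change to tracked variables
`print(x, y)` → prints [1, 2, 3] [4, 5, 6]
`x = [1, 2, 3]` → x = [1, 2, 3]
`y = [4, 5, 6]` → y = [4, 5, 6]
`swap_elements(x, y, 0, 0)` → x = [4, 2, 3]; y = [1, 5, 6]
`print(x, y)` → prints [4, 2, 3] [1, 5, 6]

Answer:
[1, 2, 3] [4, 5, 6]
[4, 2, 3] [1, 5, 6]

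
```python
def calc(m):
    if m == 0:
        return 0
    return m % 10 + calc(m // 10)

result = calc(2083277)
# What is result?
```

Sum of digits of 2083277: 7 + 7 + 2 + 3 + 8 + 0 + 2 = 29

Answer: 29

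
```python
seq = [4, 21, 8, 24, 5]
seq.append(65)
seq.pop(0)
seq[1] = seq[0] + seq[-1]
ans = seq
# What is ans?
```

Trace:
`seq = [4, 21, 8, 24, 5]` → seq = [4, 21, 8, 24, 5]
`seq.append(65)` → seq = [4, 21, 8, 24, 5, 65]
`seq.pop(0)` → seq = [21, 8, 24, 5, 65]
`seq[1] = seq[0] + seq[-1]` → seq = [21, 86, 24, 5, 65]
`ans = seq` → ans = [21, 86, 24, 5, 65]
So ans = [21, 86, 24, 5, 65]

Answer: [21, 86, 24, 5, 65]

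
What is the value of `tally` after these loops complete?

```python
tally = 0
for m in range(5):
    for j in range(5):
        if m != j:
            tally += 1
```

5² - 5 (exclude diagonal)
`tally` takes the values: 0 → 1 → 2 → 3 → 4 → 5 → 6 → 7 → 8 → 9 → 10 → 11 → 12 → 13 → 14 → 15 → 16 → 17 → 18 → 19 → 20

Answer: 20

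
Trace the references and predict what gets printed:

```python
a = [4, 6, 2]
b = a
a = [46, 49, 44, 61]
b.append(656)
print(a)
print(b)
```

Key concept: rebinding vs mutation: a is rebound to a new list, b still points at the original.
Step by step:
`a = [4, 6, 2]` → a = [4, 6, 2]
`b = a` → b = [4, 6, 2] (same object as a)
`a = [46, 49, 44, 61]` → a = [46, 49, 44, 61]
`b.append(656)` → b = [4, 6, 2, 656]
`print(a)` → prints [46, 49, 44, 61]
`print(b)` → prints [4, 6, 2, 656]

Answer:
[46, 49, 44, 61]
[4, 6, 2, 656]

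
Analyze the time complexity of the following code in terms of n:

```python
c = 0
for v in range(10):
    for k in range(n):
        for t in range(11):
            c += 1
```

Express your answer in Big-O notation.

Each loop level contributes: 1 × n × 1. Multiplying the contributions gives O(n).

Answer: O(n)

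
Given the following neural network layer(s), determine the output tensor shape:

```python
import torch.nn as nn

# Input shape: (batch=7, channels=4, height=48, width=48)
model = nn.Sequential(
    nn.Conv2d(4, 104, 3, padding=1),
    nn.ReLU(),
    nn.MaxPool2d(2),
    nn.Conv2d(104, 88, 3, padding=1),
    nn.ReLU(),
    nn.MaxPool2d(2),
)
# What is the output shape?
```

Input: (7, 4, 48, 48) -> after first Conv2d: (7, 104, 48, 48) -> after first MaxPool2d: (7, 104, 24, 24) -> after second Conv2d: (7, 88, 24, 24) -> Output: (7, 88, 12, 12)

Answer: (7, 88, 12, 12)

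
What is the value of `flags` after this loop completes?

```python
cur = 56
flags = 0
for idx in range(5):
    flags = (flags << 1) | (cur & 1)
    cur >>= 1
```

Reverse lowest 5 bits of 56
`flags` takes the values: 0 → 1 → 3

Answer: 3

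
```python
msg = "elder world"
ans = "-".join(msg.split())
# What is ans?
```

Trace:
`msg = "elder world"` → msg = 'elder world'
`ans = "-".join(msg.split())` → ans = 'elder-world'
So ans = 'elder-world'

Answer: 'elder-world'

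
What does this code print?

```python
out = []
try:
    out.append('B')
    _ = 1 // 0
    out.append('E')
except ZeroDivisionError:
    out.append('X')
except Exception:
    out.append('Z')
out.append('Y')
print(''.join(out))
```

Execution trace: 'B' (try body) → 'X' (except ZeroDivisionError) → 'Y' (after the try/except). Output: BXY

Answer: BXY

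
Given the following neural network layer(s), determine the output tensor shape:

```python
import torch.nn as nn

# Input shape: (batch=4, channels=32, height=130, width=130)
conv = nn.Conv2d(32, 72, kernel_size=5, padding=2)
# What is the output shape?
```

Input: (4, 32, 130, 130) -> Output: (4, 72, 130, 130)

Answer: (4, 72, 130, 130)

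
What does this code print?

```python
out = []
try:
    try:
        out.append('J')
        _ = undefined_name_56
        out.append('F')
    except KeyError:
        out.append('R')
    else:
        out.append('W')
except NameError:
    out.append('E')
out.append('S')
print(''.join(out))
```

Execution trace: 'J' (try body) → 'E' (outer except NameError) → 'S' (after the try/except). Output: JES

Answer: JES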